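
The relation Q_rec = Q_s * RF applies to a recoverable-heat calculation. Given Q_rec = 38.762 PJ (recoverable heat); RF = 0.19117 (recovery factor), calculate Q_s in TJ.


Q_s = Q_rec / RF
Q_s = 38.762 / 0.19117
Q_s = 202.7619 PJ
Convert: 202.7619 PJ * 1000.0 = 2.0276e+05 TJ
Q_s = 2.0276e+05 TJ


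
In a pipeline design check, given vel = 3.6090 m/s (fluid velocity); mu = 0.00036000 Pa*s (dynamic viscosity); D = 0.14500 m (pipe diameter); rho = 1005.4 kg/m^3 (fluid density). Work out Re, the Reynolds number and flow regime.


Step 1: Re = rho*vel*D/mu = 1005.4*3.609*0.145/0.00036 = 1.4615e+06
Step 2: Re = 1.4615e+06 > 4000, so flow is turbulent.
Re = 1.4615e+06 (turbulent)


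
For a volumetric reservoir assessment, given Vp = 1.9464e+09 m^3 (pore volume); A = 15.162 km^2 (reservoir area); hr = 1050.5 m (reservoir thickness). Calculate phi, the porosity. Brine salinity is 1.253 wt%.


phi = Vp / (A * 1e6 * hr)
phi = 1.9464e+09 / (15.162 * 1e6 * 1050.5)
phi = 0.12220


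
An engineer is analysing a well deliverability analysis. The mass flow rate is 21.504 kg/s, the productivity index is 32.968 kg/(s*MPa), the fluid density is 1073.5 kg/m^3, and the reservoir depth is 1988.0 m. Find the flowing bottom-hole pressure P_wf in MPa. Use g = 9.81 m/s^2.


Step 1: P_i = rho*g*h/1e6 = 1073.5*9.81*1988.0/1e6 = 20.93570 MPa
Step 2: P_wf = P_i - mdot/PI = 20.93570 - 21.504/32.968 = 20.283 MPa
P_wf = 20.283 MPa


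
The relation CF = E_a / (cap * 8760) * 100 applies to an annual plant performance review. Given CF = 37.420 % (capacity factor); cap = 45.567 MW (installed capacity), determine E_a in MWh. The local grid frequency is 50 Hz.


E_a = CF / 100 * cap * 8760
E_a = 37.420 / 100 * 45.567 * 8760
E_a = 1.4937e+05 MWh


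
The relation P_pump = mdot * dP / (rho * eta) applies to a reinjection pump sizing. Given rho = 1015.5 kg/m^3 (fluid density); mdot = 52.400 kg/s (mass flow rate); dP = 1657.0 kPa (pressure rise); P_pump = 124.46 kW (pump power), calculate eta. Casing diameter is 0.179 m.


eta = mdot * dP / (rho * P_pump)
eta = 52.400 * 1657.0 / (1015.5 * 124.46)
eta = 0.68698


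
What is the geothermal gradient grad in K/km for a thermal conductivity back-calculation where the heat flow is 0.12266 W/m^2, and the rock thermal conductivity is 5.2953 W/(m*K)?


grad = q / k * 1000
grad = 0.12266 / 5.2953 * 1000
grad = 23.16394 deg C/km
Convert: 23.16394 deg C/km * 1.0 = 23.164 K/km
grad = 23.164 K/km


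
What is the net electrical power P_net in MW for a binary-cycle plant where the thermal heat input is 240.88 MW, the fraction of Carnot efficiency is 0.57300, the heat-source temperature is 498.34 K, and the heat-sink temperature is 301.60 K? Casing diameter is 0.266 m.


Step 1: eta = (1 - Tc/Th)*f = (1 - 301.6/498.34)*0.573 = 0.2262151
Step 2: P_net = eta * Q_in = 0.2262151 * 240.88 = 54.491 MW
P_net = 54.491 MW


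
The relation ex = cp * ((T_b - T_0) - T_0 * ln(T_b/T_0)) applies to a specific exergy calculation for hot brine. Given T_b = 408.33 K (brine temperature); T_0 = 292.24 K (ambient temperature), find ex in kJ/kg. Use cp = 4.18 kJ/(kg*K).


ex = cp * ((T_b - T_0) - T_0 * ln(T_b/T_0))
ex = 4.18 * ((408.33 - 292.24) - 292.24 * ln(408.33/292.24))
ex = 76.643 kJ/kg


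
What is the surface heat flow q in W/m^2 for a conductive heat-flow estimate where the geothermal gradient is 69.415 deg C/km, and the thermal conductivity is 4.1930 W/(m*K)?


q = k * grad / 1000
q = 4.1930 * 69.415 / 1000
q = 0.29106 W/m^2


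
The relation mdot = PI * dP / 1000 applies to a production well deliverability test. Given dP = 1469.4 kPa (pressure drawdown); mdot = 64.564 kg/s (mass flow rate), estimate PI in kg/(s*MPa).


PI = mdot * 1000 / dP
PI = 64.564 * 1000 / 1469.4
PI = 43.939 kg/(s*MPa)


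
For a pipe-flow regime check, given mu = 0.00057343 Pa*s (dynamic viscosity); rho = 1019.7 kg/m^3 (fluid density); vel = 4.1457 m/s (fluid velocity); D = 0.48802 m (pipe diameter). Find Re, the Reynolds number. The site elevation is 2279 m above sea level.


Re = rho * vel * D / mu
Re = 1019.7 * 4.1457 * 0.48802 / 0.00057343
Re = 3.5977e+06


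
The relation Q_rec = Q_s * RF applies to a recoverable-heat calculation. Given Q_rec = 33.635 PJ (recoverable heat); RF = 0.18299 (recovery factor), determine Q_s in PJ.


Q_s = Q_rec / RF
Q_s = 33.635 / 0.18299
Q_s = 183.81 PJ


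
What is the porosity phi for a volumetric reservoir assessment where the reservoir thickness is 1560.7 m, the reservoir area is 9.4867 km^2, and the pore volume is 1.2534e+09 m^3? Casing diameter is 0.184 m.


phi = Vp / (A * 1e6 * hr)
phi = 1.2534e+09 / (9.4867 * 1e6 * 1560.7)
phi = 0.084655


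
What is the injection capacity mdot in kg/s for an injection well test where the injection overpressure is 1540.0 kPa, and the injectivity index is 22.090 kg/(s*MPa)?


mdot = II * dP / 1000
mdot = 22.090 * 1540.0 / 1000
mdot = 34.019 kg/s


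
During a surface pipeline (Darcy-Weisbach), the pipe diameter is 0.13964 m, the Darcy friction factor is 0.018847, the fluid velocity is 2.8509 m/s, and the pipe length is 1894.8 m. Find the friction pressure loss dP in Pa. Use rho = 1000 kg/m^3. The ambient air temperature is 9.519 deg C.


dP = f * (L/D) * (rho*vel^2/2) / 1000
dP = 0.018847 * (1894.8/0.13964) * (1000*2.8509^2/2) / 1000
dP = 1039.273 kPa
Convert: 1039.273 kPa * 1000.0 = 1.0393e+06 Pa
dP = 1.0393e+06 Pa


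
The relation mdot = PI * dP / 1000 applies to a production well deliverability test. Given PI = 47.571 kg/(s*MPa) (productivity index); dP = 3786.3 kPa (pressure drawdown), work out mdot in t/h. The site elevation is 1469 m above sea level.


mdot = PI * dP / 1000
mdot = 47.571 * 3786.3 / 1000
mdot = 180.1181 kg/s
Convert: 180.1181 kg/s * 3.6 = 648.43 t/h
mdot = 648.43 t/h


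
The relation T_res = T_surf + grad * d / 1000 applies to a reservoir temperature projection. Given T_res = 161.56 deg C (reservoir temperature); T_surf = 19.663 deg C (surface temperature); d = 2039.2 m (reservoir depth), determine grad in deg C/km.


grad = (T_res - T_surf) / d * 1000
grad = (161.56 - 19.663) / 2039.2 * 1000
grad = 69.585 deg C/km


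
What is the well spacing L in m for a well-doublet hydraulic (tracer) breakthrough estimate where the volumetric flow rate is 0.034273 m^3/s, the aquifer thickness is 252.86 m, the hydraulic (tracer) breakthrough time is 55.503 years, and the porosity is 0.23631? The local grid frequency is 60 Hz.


L = sqrt(t_bt*365.25*86400*3*Qv / (pi*hr*phi))
L = sqrt(55.503*365.25*86400*3*0.034273 / (pi*252.86*0.23631))
L = 979.47 m


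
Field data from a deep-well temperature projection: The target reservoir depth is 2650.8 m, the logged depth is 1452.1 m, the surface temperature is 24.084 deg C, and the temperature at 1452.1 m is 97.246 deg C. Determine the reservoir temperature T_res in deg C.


Step 1: grad = (T_d1 - T_surf)/d1 * 1000 = (97.246 - 24.084)/1452.1 * 1000 = 50.38358 deg C/km
Step 2: T_res = T_surf + grad*d2/1000 = 24.084 + 50.38358*2650.8/1000 = 157.64 deg C
T_res = 157.64 deg C


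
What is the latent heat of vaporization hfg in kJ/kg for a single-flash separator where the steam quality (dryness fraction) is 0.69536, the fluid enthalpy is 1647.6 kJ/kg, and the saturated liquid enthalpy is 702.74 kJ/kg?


hfg = (h - hf) / x
hfg = (1647.6 - 702.74) / 0.69536
hfg = 1358.8 kJ/kg


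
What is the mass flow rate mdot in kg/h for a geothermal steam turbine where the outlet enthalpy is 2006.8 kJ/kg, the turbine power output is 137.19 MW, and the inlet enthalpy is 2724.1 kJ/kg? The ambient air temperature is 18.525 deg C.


mdot = P * 1000 / (h_in - h_out)
mdot = 137.19 * 1000 / (2724.1 - 2006.8)
mdot = 191.2589 kg/s
Convert: 191.2589 kg/s * 3600.0 = 6.8853e+05 kg/h
mdot = 6.8853e+05 kg/h


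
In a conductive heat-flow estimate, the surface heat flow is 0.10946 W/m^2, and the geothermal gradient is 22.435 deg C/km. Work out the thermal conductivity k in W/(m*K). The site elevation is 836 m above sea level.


k = q * 1000 / grad
k = 0.10946 * 1000 / 22.435
k = 4.8790 W/(m*K)


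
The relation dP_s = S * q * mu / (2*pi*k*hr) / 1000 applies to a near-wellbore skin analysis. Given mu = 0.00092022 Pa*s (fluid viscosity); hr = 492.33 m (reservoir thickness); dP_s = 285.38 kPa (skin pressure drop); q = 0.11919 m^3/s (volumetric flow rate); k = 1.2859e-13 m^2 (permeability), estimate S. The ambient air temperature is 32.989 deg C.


S = dP_s * 1000 * 2*pi*k*hr / (q*mu)
S = 285.38 * 1000 * 2*pi*1.2859e-13*492.33 / (0.11919*0.00092022)
S = 1.0350


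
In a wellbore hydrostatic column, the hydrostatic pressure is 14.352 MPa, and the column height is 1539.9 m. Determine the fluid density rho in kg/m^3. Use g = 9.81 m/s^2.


rho = P * 1e6 / (g * h)
rho = 14.352 * 1e6 / (9.81 * 1539.9)
rho = 950.06 kg/m^3


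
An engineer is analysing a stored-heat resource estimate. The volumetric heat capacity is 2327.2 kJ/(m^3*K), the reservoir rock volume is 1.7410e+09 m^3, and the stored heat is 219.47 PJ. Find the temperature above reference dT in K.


dT = Q_s * 1e12 / (Vr * rhoc)
dT = 219.47 * 1e12 / (1.7410e+09 * 2327.2)
dT = 54.168 K


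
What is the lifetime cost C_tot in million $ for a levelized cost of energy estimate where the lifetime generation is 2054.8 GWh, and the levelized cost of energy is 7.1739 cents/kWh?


C_tot = LCOE / 100 * E_tot
C_tot = 7.1739 / 100 * 2054.8
C_tot = 147.41 million $


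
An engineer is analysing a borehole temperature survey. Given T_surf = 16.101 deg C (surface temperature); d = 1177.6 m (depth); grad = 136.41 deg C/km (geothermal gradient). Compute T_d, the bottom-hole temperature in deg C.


T_d = T_surf + grad * d / 1000
T_d = 16.101 + 136.41 * 1177.6 / 1000
T_d = 176.74 deg C


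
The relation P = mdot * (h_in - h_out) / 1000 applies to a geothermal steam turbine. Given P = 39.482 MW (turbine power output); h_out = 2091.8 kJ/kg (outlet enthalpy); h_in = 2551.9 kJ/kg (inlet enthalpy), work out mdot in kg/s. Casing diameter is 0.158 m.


mdot = P * 1000 / (h_in - h_out)
mdot = 39.482 * 1000 / (2551.9 - 2091.8)
mdot = 85.812 kg/s


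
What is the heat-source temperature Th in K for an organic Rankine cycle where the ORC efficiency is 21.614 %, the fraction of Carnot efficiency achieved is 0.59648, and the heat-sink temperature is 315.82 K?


Th = Tc / (1 - (eta_orc/100)/f)
Th = 315.82 / (1 - (21.614/100)/0.59648)
Th = 495.29 K


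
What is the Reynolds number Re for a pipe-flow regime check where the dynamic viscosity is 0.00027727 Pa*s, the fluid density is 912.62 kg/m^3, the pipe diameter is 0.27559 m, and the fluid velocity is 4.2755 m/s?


Re = rho * vel * D / mu
Re = 912.62 * 4.2755 * 0.27559 / 0.00027727
Re = 3.8783e+06


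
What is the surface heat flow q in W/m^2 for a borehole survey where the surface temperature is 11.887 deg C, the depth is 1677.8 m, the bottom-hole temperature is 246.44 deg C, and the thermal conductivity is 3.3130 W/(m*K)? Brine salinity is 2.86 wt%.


Step 1: grad = (T_d - T_surf)/d * 1000 = (246.44 - 11.887)/1677.8 * 1000 = 139.7979 deg C/km
Step 2: q = k * grad / 1000 = 3.313 * 139.7979 / 1000 = 0.46315 W/m^2
q = 0.46315 W/m^2


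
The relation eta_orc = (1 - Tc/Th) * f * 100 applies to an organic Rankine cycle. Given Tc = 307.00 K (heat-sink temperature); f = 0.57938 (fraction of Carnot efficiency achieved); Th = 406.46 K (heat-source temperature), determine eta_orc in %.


eta_orc = (1 - Tc/Th) * f * 100
eta_orc = (1 - 307.00/406.46) * 0.57938 * 100
eta_orc = 14.177 %


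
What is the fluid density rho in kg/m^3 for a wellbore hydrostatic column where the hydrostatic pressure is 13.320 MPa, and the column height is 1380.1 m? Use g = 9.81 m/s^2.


rho = P * 1e6 / (g * h)
rho = 13.320 * 1e6 / (9.81 * 1380.1)
rho = 983.84 kg/m^3


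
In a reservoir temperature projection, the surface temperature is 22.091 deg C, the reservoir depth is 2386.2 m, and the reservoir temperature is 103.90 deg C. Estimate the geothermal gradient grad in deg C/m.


grad = (T_res - T_surf) / d * 1000
grad = (103.90 - 22.091) / 2386.2 * 1000
grad = 34.28422 deg C/km
Convert: 34.28422 deg C/km * 0.001 = 0.034284 deg C/m
grad = 0.034284 deg C/m


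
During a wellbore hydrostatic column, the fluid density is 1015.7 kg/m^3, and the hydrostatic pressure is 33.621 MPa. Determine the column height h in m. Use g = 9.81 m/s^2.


h = P * 1e6 / (g * rho)
h = 33.621 * 1e6 / (9.81 * 1015.7)
h = 3374.2 m


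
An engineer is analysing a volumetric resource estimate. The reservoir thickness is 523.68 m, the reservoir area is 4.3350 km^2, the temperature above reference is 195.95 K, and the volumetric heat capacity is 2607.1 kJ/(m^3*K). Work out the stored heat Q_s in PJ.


Step 1: Vr = A*1e6*hr = 4.335*1e6*523.68 = 2.270153e+09 m^3
Step 2: Q_s = Vr*rhoc*dT/1e12 = 2.270153e+09*2607.1*195.95/1e12 = 1159.7 PJ
Q_s = 1159.7 PJ


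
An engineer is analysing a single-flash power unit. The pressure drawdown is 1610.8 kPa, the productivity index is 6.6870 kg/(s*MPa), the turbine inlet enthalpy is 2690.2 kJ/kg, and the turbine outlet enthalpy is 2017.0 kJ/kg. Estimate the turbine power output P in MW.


Step 1: mdot = PI * dP / 1000 = 6.687 * 1610.8 / 1000 = 10.77142 kg/s
Step 2: P = mdot*(h_in - h_out)/1000 = 10.77142*(2690.2 - 2017.0)/1000 = 7.2513 MW
P = 7.2513 MW


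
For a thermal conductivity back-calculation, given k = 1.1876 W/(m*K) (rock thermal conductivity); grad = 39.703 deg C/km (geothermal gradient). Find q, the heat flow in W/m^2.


q = k * grad / 1000
q = 1.1876 * 39.703 / 1000
q = 0.047151 W/m^2


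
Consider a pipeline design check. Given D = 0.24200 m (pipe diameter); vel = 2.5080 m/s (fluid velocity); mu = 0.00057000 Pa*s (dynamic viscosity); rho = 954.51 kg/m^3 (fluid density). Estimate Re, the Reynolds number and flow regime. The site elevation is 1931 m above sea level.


Step 1: Re = rho*vel*D/mu = 954.51*2.508*0.242/0.00057 = 1.0164e+06
Step 2: Re = 1.0164e+06 > 4000, so flow is turbulent.
Re = 1.0164e+06 (turbulent)


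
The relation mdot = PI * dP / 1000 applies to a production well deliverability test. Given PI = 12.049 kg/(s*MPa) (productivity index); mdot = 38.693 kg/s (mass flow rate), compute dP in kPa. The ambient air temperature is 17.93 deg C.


dP = mdot * 1000 / PI
dP = 38.693 * 1000 / 12.049
dP = 3211.3 kPa


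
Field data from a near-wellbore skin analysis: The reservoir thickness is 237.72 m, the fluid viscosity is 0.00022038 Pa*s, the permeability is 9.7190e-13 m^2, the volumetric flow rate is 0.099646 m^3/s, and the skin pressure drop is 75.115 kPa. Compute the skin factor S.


S = dP_s * 1000 * 2*pi*k*hr / (q*mu)
S = 75.115 * 1000 * 2*pi*9.7190e-13*237.72 / (0.099646*0.00022038)
S = 4.9655


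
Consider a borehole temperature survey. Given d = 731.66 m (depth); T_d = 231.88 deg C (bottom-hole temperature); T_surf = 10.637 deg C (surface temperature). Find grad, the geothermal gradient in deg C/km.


grad = (T_d - T_surf) / d * 1000
grad = (231.88 - 10.637) / 731.66 * 1000
grad = 302.38 deg C/km


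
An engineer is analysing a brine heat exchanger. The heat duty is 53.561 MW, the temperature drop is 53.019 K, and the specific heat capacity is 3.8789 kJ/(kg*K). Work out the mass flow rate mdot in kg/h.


mdot = Q * 1000 / (cp * dT)
mdot = 53.561 * 1000 / (3.8789 * 53.019)
mdot = 260.4405 kg/s
Convert: 260.4405 kg/s * 3600.0 = 9.3759e+05 kg/h
mdot = 9.3759e+05 kg/h


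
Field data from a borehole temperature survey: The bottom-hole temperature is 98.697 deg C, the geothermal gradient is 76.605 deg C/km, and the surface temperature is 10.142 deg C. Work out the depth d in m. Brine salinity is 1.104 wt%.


d = (T_d - T_surf) / grad * 1000
d = (98.697 - 10.142) / 76.605 * 1000
d = 1156.0 m


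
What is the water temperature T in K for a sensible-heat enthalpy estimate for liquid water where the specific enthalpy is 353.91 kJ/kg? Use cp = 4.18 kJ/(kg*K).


T = h / cp
T = 353.91 / 4.18
T = 84.66746 deg C
Convert to K: 84.66746 + 273.15 = 357.82 K
T = 357.82 K


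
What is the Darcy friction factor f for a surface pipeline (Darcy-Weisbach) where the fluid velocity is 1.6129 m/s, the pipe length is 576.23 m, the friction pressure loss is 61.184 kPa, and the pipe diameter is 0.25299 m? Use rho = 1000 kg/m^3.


f = dP*1000 / ((L/D)*(rho*vel^2/2))
f = 61.184*1000 / ((576.23/0.25299)*(1000*1.6129^2/2))
f = 0.020652


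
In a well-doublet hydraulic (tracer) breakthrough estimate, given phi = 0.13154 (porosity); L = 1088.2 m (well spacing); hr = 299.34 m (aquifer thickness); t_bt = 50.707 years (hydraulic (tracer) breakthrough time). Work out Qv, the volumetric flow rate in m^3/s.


Qv = pi*hr*phi*L^2 / (3*t_bt*365.25*86400)
Qv = pi*299.34*0.13154*1088.2^2 / (3*50.707*365.25*86400)
Qv = 0.030514 m^3/s


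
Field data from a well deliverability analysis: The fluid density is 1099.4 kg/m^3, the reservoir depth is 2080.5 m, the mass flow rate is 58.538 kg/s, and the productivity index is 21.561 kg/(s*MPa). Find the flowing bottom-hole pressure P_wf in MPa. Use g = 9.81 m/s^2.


Step 1: P_i = rho*g*h/1e6 = 1099.4*9.81*2080.5/1e6 = 22.43843 MPa
Step 2: P_wf = P_i - mdot/PI = 22.43843 - 58.538/21.561 = 19.723 MPa
P_wf = 19.723 MPa


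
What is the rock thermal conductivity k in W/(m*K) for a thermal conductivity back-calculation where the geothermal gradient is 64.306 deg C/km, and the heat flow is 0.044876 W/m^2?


k = q / (grad / 1000)
k = 0.044876 / (64.306 / 1000)
k = 0.69785 W/(m*K)


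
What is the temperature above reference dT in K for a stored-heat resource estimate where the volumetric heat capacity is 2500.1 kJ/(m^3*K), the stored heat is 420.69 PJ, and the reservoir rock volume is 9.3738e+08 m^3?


dT = Q_s * 1e12 / (Vr * rhoc)
dT = 420.69 * 1e12 / (9.3738e+08 * 2500.1)
dT = 179.51 K


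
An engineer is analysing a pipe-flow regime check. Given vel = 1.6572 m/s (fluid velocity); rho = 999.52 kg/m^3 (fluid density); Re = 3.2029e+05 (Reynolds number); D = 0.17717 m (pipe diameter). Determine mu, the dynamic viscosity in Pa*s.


mu = rho * vel * D / Re
mu = 999.52 * 1.6572 * 0.17717 / 3.2029e+05
mu = 0.00091625 Pa*s


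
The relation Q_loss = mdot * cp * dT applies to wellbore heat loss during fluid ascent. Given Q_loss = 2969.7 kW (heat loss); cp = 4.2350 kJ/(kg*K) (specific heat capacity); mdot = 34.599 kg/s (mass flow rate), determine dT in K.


dT = Q_loss / (mdot * cp)
dT = 2969.7 / (34.599 * 4.2350)
dT = 20.267 K


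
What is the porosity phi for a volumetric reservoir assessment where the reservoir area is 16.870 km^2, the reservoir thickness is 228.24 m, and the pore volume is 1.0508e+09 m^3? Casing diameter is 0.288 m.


phi = Vp / (A * 1e6 * hr)
phi = 1.0508e+09 / (16.870 * 1e6 * 228.24)
phi = 0.27291


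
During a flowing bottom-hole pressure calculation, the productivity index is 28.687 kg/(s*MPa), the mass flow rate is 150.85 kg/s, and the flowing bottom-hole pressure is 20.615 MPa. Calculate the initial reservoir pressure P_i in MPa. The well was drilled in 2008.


P_i = P_wf + mdot / PI
P_i = 20.615 + 150.85 / 28.687
P_i = 25.873 MPa


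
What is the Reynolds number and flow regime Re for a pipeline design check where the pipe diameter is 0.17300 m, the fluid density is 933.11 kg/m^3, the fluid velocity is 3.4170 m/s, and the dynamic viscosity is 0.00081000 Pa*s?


Step 1: Re = rho*vel*D/mu = 933.11*3.417*0.173/0.00081 = 6.8099e+05
Step 2: Re = 6.8099e+05 > 4000, so flow is turbulent.
Re = 6.8099e+05 (turbulent)


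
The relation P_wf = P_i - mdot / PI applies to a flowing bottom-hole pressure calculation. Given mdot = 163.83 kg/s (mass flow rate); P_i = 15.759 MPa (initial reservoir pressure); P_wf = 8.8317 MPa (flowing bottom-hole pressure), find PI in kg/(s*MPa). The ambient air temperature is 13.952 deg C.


PI = mdot / (P_i - P_wf)
PI = 163.83 / (15.759 - 8.8317)
PI = 23.650 kg/(s*MPa)


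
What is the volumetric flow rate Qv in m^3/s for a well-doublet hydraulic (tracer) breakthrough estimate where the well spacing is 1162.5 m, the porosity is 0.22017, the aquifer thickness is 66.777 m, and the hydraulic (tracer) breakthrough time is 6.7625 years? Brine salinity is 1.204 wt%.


Qv = pi*hr*phi*L^2 / (3*t_bt*365.25*86400)
Qv = pi*66.777*0.22017*1162.5^2 / (3*6.7625*365.25*86400)
Qv = 0.097496 m^3/s


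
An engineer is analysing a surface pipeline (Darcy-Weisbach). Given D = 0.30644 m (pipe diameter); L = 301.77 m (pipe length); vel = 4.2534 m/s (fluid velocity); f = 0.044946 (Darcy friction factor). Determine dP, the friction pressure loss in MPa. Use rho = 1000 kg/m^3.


dP = f * (L/D) * (rho*vel^2/2) / 1000
dP = 0.044946 * (301.77/0.30644) * (1000*4.2534^2/2) / 1000
dP = 400.3724 kPa
Convert: 400.3724 kPa * 0.001 = 0.40037 MPa
dP = 0.40037 MPa


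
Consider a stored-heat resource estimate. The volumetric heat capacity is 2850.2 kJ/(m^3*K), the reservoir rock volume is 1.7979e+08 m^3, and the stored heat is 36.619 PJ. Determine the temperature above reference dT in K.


dT = Q_s * 1e12 / (Vr * rhoc)
dT = 36.619 * 1e12 / (1.7979e+08 * 2850.2)
dT = 71.460 K


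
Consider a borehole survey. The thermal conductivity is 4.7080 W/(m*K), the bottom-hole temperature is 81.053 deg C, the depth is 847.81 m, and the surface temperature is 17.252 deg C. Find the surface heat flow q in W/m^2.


Step 1: grad = (T_d - T_surf)/d * 1000 = (81.053 - 17.252)/847.81 * 1000 = 75.25389 deg C/km
Step 2: q = k * grad / 1000 = 4.708 * 75.25389 / 1000 = 0.35430 W/m^2
q = 0.35430 W/m^2


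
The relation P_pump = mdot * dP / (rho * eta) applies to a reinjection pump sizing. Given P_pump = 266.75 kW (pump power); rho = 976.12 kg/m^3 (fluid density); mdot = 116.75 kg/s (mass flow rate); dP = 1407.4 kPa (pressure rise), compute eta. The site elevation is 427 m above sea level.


eta = mdot * dP / (rho * P_pump)
eta = 116.75 * 1407.4 / (976.12 * 266.75)
eta = 0.63105


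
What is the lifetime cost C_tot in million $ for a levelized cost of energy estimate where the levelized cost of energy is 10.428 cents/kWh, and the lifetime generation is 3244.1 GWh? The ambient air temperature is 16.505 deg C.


C_tot = LCOE / 100 * E_tot
C_tot = 10.428 / 100 * 3244.1
C_tot = 338.29 million $


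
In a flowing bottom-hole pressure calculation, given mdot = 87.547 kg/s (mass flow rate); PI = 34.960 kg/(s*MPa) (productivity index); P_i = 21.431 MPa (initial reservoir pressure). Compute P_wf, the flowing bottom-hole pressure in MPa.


P_wf = P_i - mdot / PI
P_wf = 21.431 - 87.547 / 34.960
P_wf = 18.927 MPa


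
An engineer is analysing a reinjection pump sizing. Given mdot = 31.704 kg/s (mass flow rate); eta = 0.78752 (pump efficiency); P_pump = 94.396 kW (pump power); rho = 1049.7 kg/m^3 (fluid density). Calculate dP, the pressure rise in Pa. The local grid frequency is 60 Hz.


dP = P_pump * rho * eta / mdot
dP = 94.396 * 1049.7 * 0.78752 / 31.704
dP = 2461.310 kPa
Convert: 2461.310 kPa * 1000.0 = 2.4613e+06 Pa
dP = 2.4613e+06 Pa


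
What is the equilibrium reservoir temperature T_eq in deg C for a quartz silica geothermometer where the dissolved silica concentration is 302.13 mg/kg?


T_eq = 1309 / (5.19 - log10(SiO2)) - 273.15
T_eq = 1309 / (5.19 - log10(302.13)) - 273.15
T_eq = 209.91 deg C


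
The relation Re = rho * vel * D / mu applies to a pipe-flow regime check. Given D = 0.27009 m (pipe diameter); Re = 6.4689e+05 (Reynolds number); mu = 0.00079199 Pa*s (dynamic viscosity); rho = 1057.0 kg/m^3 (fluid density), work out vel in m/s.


vel = Re * mu / (rho * D)
vel = 6.4689e+05 * 0.00079199 / (1057.0 * 0.27009)
vel = 1.7946 m/s


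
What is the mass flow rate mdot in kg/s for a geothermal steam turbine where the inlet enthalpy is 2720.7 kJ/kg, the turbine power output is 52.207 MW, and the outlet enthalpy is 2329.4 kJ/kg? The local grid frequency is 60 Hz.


mdot = P * 1000 / (h_in - h_out)
mdot = 52.207 * 1000 / (2720.7 - 2329.4)
mdot = 133.42 kg/s


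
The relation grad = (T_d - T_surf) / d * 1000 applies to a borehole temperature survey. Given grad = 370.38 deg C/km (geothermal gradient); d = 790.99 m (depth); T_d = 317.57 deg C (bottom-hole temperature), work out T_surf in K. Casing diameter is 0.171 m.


T_surf = T_d - grad * d / 1000
T_surf = 317.57 - 370.38 * 790.99 / 1000
T_surf = 24.60312 deg C
Convert to K: 24.60312 + 273.15 = 297.75 K
T_surf = 297.75 K


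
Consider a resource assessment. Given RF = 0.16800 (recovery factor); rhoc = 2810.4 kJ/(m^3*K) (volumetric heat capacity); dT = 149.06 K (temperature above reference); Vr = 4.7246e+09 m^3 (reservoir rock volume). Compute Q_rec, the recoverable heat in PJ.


Step 1: Q_s = Vr*rhoc*dT/1e12 = 4.7246e+09*2810.4*149.06/1e12 = 1979.221 PJ
Step 2: Q_rec = Q_s * RF = 1979.221 * 0.168 = 332.51 PJ
Q_rec = 332.51 PJ


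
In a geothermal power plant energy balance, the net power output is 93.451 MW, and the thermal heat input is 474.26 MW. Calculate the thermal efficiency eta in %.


eta = W_net / Q_in * 100
eta = 93.451 / 474.26 * 100
eta = 19.705 %


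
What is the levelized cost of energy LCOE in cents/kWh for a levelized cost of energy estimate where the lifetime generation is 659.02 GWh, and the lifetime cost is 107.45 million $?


LCOE = C_tot / E_tot * 100
LCOE = 107.45 / 659.02 * 100
LCOE = 16.305 cents/kWh


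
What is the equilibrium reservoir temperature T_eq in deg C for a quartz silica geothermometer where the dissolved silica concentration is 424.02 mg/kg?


T_eq = 1309 / (5.19 - log10(SiO2)) - 273.15
T_eq = 1309 / (5.19 - log10(424.02)) - 273.15
T_eq = 237.66 deg C


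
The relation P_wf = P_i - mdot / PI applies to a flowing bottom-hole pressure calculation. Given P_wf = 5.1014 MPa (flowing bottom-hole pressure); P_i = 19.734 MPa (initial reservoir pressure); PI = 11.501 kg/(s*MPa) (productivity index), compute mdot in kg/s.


mdot = (P_i - P_wf) * PI
mdot = (19.734 - 5.1014) * 11.501
mdot = 168.29 kg/s


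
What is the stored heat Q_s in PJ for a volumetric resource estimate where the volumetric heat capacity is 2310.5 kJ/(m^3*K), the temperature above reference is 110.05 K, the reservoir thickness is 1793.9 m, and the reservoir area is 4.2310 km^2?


Step 1: Vr = A*1e6*hr = 4.231*1e6*1793.9 = 7.589991e+09 m^3
Step 2: Q_s = Vr*rhoc*dT/1e12 = 7.589991e+09*2310.5*110.05/1e12 = 1929.9 PJ
Q_s = 1929.9 PJ


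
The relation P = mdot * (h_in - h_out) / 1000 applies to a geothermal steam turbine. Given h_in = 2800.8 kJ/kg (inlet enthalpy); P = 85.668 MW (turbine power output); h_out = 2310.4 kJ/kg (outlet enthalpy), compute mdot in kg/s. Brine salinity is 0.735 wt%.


mdot = P * 1000 / (h_in - h_out)
mdot = 85.668 * 1000 / (2800.8 - 2310.4)
mdot = 174.69 kg/s


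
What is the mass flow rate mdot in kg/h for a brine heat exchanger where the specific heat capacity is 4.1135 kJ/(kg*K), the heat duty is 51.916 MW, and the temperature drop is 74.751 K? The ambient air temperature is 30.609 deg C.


mdot = Q * 1000 / (cp * dT)
mdot = 51.916 * 1000 / (4.1135 * 74.751)
mdot = 168.8390 kg/s
Convert: 168.8390 kg/s * 3600.0 = 6.0782e+05 kg/h
mdot = 6.0782e+05 kg/h


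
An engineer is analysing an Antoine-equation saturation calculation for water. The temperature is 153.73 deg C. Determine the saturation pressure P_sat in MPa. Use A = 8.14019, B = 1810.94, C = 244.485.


P_sat = 10^(A - B/(C + T)) / 760 * 0.101325
P_sat = 10^(8.14019 - 1810.94/(244.485 + 153.73)) / 760 * 0.101325
P_sat = 0.52173 MPa


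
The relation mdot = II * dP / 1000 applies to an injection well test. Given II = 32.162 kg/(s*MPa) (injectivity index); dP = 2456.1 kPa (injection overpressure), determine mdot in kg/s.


mdot = II * dP / 1000
mdot = 32.162 * 2456.1 / 1000
mdot = 78.993 kg/s


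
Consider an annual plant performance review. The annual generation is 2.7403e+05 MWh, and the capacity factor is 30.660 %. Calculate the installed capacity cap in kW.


cap = E_a / (CF/100 * 8760)
cap = 2.7403e+05 / (30.660/100 * 8760)
cap = 102.0286 MW
Convert: 102.0286 MW * 1000.0 = 1.0203e+05 kW
cap = 1.0203e+05 kW


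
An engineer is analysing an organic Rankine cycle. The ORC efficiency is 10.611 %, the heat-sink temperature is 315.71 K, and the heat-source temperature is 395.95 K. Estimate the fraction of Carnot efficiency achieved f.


f = (eta_orc/100) / (1 - Tc/Th)
f = (10.611/100) / (1 - 315.71/395.95)
f = 0.52361


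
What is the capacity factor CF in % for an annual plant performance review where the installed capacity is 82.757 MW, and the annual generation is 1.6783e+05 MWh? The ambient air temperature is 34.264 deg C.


CF = E_a / (cap * 8760) * 100
CF = 1.6783e+05 / (82.757 * 8760) * 100
CF = 23.151 %


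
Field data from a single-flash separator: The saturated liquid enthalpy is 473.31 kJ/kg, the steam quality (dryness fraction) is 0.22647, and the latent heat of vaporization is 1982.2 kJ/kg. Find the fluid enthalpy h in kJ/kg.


h = hf + x * hfg
h = 473.31 + 0.22647 * 1982.2
h = 922.22 kJ/kg


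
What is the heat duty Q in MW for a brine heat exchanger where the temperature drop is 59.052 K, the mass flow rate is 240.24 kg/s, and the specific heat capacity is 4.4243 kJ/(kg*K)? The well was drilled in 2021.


Q = mdot * cp * dT / 1000
Q = 240.24 * 4.4243 * 59.052 / 1000
Q = 62.766 MW


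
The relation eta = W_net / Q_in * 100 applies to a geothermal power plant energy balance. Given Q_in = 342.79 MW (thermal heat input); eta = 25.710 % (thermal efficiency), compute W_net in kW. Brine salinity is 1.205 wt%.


W_net = eta / 100 * Q_in
W_net = 25.710 / 100 * 342.79
W_net = 88.13131 MW
Convert: 88.13131 MW * 1000.0 = 88131 kW
W_net = 88131 kW


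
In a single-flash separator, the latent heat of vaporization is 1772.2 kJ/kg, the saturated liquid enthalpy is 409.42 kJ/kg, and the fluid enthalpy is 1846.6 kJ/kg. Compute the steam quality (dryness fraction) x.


x = (h - hf) / hfg
x = (1846.6 - 409.42) / 1772.2
x = 0.81096


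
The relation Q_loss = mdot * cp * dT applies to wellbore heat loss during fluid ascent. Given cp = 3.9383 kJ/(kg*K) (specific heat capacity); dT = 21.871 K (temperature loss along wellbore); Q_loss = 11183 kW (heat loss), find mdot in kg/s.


mdot = Q_loss / (cp * dT)
mdot = 11183 / (3.9383 * 21.871)
mdot = 129.83 kg/s


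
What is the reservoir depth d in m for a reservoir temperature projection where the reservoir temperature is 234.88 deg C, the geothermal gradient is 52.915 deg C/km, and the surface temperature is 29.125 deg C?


d = (T_res - T_surf) / grad * 1000
d = (234.88 - 29.125) / 52.915 * 1000
d = 3888.4 m


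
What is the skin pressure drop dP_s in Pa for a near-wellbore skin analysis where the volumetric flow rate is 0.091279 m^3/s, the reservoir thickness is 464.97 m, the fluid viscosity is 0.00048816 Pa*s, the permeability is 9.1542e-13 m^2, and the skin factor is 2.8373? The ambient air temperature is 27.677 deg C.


dP_s = S * q * mu / (2*pi*k*hr) / 1000
dP_s = 2.8373 * 0.091279 * 0.00048816 / (2*pi*9.1542e-13*464.97) / 1000
dP_s = 47.27300 kPa
Convert: 47.27300 kPa * 1000.0 = 47273 Pa
dP_s = 47273 Pa


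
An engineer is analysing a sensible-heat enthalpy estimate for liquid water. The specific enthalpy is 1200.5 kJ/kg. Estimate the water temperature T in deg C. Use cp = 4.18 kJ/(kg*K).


T = h / cp
T = 1200.5 / 4.18
T = 287.20 deg C


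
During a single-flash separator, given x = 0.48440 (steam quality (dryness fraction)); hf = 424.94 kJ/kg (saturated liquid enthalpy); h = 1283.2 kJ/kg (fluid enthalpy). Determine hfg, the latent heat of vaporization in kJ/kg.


hfg = (h - hf) / x
hfg = (1283.2 - 424.94) / 0.48440
hfg = 1771.8 kJ/kg


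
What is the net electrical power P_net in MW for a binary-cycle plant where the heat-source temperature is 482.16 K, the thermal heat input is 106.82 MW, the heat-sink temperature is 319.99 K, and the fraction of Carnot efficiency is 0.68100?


Step 1: eta = (1 - Tc/Th)*f = (1 - 319.99/482.16)*0.681 = 0.2290480
Step 2: P_net = eta * Q_in = 0.2290480 * 106.82 = 24.467 MW
P_net = 24.467 MW


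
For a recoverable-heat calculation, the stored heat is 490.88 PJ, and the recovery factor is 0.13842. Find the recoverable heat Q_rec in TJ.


Q_rec = Q_s * RF
Q_rec = 490.88 * 0.13842
Q_rec = 67.94761 PJ
Convert: 67.94761 PJ * 1000.0 = 67948 TJ
Q_rec = 67948 TJ


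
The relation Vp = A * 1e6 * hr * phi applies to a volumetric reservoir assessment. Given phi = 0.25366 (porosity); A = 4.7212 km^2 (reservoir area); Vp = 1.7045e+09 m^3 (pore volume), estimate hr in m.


hr = Vp / (A * 1e6 * phi)
hr = 1.7045e+09 / (4.7212 * 1e6 * 0.25366)
hr = 1423.3 m


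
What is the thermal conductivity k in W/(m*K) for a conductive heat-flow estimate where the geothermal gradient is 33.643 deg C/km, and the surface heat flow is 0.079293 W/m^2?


k = q * 1000 / grad
k = 0.079293 * 1000 / 33.643
k = 2.3569 W/(m*K)


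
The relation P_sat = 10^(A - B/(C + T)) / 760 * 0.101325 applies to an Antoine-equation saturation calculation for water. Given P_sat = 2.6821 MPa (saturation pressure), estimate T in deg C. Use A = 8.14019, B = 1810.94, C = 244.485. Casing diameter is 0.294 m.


T = B / (A - log10(P_sat * 760 / 0.101325)) - C
T = 1810.94 / (8.14019 - log10(2.6821 * 760 / 0.101325)) - 244.485
T = 227.53 deg C


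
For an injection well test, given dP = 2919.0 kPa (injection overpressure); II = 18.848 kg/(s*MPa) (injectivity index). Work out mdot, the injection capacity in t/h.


mdot = II * dP / 1000
mdot = 18.848 * 2919.0 / 1000
mdot = 55.01731 kg/s
Convert: 55.01731 kg/s * 3.6 = 198.06 t/h
mdot = 198.06 t/h


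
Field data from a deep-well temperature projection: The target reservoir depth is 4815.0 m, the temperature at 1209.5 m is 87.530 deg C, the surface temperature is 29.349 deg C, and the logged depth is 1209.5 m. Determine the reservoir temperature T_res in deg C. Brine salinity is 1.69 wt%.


Step 1: grad = (T_d1 - T_surf)/d1 * 1000 = (87.53 - 29.349)/1209.5 * 1000 = 48.10335 deg C/km
Step 2: T_res = T_surf + grad*d2/1000 = 29.349 + 48.10335*4815.0/1000 = 260.97 deg C
T_res = 260.97 deg C


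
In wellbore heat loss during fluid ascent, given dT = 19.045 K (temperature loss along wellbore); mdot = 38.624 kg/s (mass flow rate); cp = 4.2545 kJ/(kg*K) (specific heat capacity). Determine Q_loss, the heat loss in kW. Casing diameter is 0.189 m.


Q_loss = mdot * cp * dT
Q_loss = 38.624 * 4.2545 * 19.045
Q_loss = 3129.6 kW


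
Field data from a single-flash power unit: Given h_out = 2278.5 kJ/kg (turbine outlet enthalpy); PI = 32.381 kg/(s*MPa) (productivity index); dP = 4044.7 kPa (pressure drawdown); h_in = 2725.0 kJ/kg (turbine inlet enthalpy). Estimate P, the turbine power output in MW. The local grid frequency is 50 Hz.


Step 1: mdot = PI * dP / 1000 = 32.381 * 4044.7 / 1000 = 130.9714 kg/s
Step 2: P = mdot*(h_in - h_out)/1000 = 130.9714*(2725.0 - 2278.5)/1000 = 58.479 MW
P = 58.479 MW


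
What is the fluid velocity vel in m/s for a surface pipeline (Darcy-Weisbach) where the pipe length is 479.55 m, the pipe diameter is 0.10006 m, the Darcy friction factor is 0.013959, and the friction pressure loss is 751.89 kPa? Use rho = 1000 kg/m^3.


vel = sqrt(dP*1000*2*D / (f*L*rho))
vel = sqrt(751.89*1000*2*0.10006 / (0.013959*479.55*1000))
vel = 4.7411 m/s


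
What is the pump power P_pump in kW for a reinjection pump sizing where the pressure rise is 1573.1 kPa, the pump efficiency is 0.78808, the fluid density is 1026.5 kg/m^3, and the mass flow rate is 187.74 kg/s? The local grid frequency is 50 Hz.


P_pump = mdot * dP / (rho * eta)
P_pump = 187.74 * 1573.1 / (1026.5 * 0.78808)
P_pump = 365.08 kW


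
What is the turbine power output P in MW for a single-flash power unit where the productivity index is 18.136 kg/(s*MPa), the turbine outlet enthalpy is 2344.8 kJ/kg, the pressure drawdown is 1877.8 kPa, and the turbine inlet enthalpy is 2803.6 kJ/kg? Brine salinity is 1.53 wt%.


Step 1: mdot = PI * dP / 1000 = 18.136 * 1877.8 / 1000 = 34.05578 kg/s
Step 2: P = mdot*(h_in - h_out)/1000 = 34.05578*(2803.6 - 2344.8)/1000 = 15.625 MW
P = 15.625 MW


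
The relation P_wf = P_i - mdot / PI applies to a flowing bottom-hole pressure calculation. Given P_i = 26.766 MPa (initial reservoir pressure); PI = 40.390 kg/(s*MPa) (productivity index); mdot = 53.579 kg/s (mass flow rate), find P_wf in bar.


P_wf = P_i - mdot / PI
P_wf = 26.766 - 53.579 / 40.390
P_wf = 25.43946 MPa
Convert: 25.43946 MPa * 10.0 = 254.39 bar
P_wf = 254.39 bar


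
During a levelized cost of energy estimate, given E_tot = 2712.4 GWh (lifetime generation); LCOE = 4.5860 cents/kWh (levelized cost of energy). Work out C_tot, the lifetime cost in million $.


C_tot = LCOE / 100 * E_tot
C_tot = 4.5860 / 100 * 2712.4
C_tot = 124.39 million $


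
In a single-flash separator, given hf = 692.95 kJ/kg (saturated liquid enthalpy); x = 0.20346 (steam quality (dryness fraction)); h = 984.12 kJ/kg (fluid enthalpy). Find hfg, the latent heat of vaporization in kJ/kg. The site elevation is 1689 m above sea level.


hfg = (h - hf) / x
hfg = (984.12 - 692.95) / 0.20346
hfg = 1431.1 kJ/kg


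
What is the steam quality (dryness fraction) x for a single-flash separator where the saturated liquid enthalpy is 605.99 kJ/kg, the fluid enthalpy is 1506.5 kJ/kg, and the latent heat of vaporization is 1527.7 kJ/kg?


x = (h - hf) / hfg
x = (1506.5 - 605.99) / 1527.7
x = 0.58945


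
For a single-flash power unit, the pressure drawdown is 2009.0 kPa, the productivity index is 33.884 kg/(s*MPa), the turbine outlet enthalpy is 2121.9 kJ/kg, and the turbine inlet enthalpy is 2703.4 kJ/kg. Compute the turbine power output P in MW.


Step 1: mdot = PI * dP / 1000 = 33.884 * 2009.0 / 1000 = 68.07296 kg/s
Step 2: P = mdot*(h_in - h_out)/1000 = 68.07296*(2703.4 - 2121.9)/1000 = 39.584 MW
P = 39.584 MW


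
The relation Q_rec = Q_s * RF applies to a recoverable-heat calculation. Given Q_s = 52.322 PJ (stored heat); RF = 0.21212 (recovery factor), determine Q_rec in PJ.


Q_rec = Q_s * RF
Q_rec = 52.322 * 0.21212
Q_rec = 11.099 PJ


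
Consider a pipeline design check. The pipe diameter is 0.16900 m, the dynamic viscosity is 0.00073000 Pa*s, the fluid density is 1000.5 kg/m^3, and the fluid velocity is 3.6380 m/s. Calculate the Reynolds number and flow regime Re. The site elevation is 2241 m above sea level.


Step 1: Re = rho*vel*D/mu = 1000.5*3.638*0.169/0.00073 = 8.4264e+05
Step 2: Re = 8.4264e+05 > 4000, so flow is turbulent.
Re = 8.4264e+05 (turbulent)


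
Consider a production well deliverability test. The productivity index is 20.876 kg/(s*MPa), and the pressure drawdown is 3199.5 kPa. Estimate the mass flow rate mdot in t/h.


mdot = PI * dP / 1000
mdot = 20.876 * 3199.5 / 1000
mdot = 66.79276 kg/s
Convert: 66.79276 kg/s * 3.6 = 240.45 t/h
mdot = 240.45 t/h


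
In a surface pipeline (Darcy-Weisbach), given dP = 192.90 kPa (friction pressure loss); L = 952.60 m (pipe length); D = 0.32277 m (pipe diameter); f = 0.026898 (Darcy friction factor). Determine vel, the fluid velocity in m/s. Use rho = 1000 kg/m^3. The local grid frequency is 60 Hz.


vel = sqrt(dP*1000*2*D / (f*L*rho))
vel = sqrt(192.90*1000*2*0.32277 / (0.026898*952.60*1000))
vel = 2.2045 m/s


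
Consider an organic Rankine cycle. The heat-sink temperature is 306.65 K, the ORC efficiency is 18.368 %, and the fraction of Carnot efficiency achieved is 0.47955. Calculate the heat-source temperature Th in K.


Th = Tc / (1 - (eta_orc/100)/f)
Th = 306.65 / (1 - (18.368/100)/0.47955)
Th = 497.02 K


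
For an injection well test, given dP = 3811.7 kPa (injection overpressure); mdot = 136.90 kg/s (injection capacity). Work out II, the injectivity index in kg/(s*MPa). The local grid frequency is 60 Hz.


II = mdot * 1000 / dP
II = 136.90 * 1000 / 3811.7
II = 35.916 kg/(s*MPa)


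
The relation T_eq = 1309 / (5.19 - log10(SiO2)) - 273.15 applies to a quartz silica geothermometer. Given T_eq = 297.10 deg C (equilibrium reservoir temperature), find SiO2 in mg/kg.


SiO2 = 10^(5.19 - 1309/(T_eq + 273.15))
SiO2 = 10^(5.19 - 1309/(297.10 + 273.15))
SiO2 = 784.36 mg/kg
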